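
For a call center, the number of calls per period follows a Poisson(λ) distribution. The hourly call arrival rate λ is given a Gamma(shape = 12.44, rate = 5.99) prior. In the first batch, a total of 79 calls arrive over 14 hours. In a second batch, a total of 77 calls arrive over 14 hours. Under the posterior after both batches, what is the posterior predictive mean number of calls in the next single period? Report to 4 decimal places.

With a Gamma(shape α, rate β) prior, the Poisson likelihood is conjugate: the posterior is Gamma(α + ΣXᵢ, β + n).
After batch 1: Gamma(α+S, β+n) = Gamma(12.44+79, 5.99+14) = Gamma(91.44, 19.99).
After batch 2: Gamma(α+S, β+n) = Gamma(91.44+77, 19.99+14) = Gamma(168.44, 33.99).
The predictive distribution for one future period is NegBinom with mean α/β = 4.9556.

4.9556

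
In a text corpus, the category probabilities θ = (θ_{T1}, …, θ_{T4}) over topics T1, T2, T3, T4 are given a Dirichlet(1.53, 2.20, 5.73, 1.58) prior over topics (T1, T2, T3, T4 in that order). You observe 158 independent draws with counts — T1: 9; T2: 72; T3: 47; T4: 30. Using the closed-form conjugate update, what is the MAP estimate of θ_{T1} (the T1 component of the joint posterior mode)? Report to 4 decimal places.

The Dirichlet prior is conjugate to the Multinomial likelihood: each posterior αⱼ = prior αⱼ + observed count nⱼ.
Posterior concentration: (10.53, 74.20, 52.73, 31.58), total = 169.04.
Joint mode component: (α_{T1}−1)/(Σα−K) = 9.53/165.04 = 0.0577.

0.0577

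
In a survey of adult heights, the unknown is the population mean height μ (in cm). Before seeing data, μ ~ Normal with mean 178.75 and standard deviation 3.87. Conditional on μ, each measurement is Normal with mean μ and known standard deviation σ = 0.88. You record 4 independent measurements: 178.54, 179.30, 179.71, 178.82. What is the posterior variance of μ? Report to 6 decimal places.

0.191129

For Normal data with known variance σ², a Normal(μ₀, σ₀²) prior on μ is conjugate. Posterior precision = 1/σ₀² + n/σ²; posterior mean is the precision-weighted average of μ₀ and x̄.
σ₀² = 3.87² = 14.9769, σ² = 0.88² = 0.7744; σ² + n·σ₀² = 0.7744 + 4·14.9769 = 60.682.
Posterior precision = 1/σ₀² + n/σ² = 1/14.9769 + 4/0.7744 = (σ² + n·σ₀²)/(σ₀²σ²) = 60.682/(14.9769·0.7744); posterior variance σₙ² = σ₀²σ²/(σ² + n·σ₀²) = 14.9769·0.7744/60.682 = 0.191129.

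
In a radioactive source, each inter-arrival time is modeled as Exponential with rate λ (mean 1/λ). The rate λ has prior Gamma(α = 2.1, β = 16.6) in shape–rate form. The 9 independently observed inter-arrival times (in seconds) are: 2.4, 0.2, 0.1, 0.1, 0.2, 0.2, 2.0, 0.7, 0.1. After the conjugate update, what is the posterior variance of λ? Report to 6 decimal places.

With a Gamma(shape α, rate β) prior on the exponential rate λ, the posterior after n observations with total T = Σxᵢ is Gamma(α+n, β+T).
Sum of observations T = 6.0 seconds; n = 9.
Posterior: Gamma(2.1+9, 16.6+6.0) = Gamma(11.1, 22.6).
Var = α/β² = 0.021732.

0.021732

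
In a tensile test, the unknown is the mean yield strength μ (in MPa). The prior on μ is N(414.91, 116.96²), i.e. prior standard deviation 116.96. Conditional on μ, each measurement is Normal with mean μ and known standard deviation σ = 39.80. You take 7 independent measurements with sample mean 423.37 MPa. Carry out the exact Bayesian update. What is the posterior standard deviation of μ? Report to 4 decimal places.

14.9201

For Normal data with known variance σ², a Normal(μ₀, σ₀²) prior on μ is conjugate. Posterior precision = 1/σ₀² + n/σ²; posterior mean is the precision-weighted average of μ₀ and x̄.
σ₀² = 116.96² = 13679.6416, σ² = 39.80² = 1584.04; σ² + n·σ₀² = 1584.04 + 7·13679.6416 = 97341.5312.
Posterior precision = 1/σ₀² + n/σ² = 1/13679.6416 + 7/1584.04 = (σ² + n·σ₀²)/(σ₀²σ²) = 97341.5312/(13679.6416·1584.04); posterior variance σₙ² = σ₀²σ²/(σ² + n·σ₀²) = 13679.6416·1584.04/97341.5312 = 222.608985.
Posterior SD = √σₙ² = √(13679.6416·1584.04/97341.5312) = 14.9201.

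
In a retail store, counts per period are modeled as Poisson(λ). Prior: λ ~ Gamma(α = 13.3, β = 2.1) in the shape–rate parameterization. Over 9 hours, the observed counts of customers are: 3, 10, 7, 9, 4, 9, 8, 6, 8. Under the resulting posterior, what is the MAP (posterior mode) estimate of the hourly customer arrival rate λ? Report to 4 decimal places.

6.8739

With a Gamma(shape α, rate β) prior, the Poisson likelihood is conjugate: the posterior is Gamma(α + ΣXᵢ, β + n).
Sum of counts S = 64 over n = 9 hours.
Posterior: Gamma(α+S, β+n) = Gamma(13.3+64, 2.1+9) = Gamma(77.3, 11.1).
Mode of Gamma(α,β) for α≥1 is (α−1)/β = 76.3/11.1 = 6.8739.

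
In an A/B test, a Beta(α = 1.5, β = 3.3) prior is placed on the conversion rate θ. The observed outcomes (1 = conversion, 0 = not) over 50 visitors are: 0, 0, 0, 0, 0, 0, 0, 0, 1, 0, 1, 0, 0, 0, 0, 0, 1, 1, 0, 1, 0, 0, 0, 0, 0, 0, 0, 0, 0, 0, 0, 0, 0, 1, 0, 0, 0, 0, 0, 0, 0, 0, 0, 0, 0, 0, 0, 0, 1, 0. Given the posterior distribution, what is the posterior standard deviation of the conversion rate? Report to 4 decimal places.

0.0485

The Beta prior is conjugate to a Binomial/Bernoulli likelihood; the update adds successes to α and failures to β.
Posterior: Beta(α+k, β+n−k) = Beta(1.5+7, 3.3+43) = Beta(8.5, 46.3).
Var = αβ/((α+β)²(α+β+1)) = 8.5·46.3/(54.8²·55.8) = 0.00234858; SD = √0.00234858 = 0.0485.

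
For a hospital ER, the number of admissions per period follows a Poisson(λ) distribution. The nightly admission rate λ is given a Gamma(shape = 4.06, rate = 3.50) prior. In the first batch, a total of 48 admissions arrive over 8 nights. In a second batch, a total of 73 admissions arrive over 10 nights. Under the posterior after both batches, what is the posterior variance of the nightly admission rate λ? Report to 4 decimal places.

0.2705

With a Gamma(shape α, rate β) prior, the Poisson likelihood is conjugate: the posterior is Gamma(α + ΣXᵢ, β + n).
After batch 1: Gamma(α+S, β+n) = Gamma(4.06+48, 3.50+8) = Gamma(52.06, 11.50).
After batch 2: Gamma(α+S, β+n) = Gamma(52.06+73, 11.50+10) = Gamma(125.06, 21.50).
Var = α/β² = 125.06/21.50² = 0.2705.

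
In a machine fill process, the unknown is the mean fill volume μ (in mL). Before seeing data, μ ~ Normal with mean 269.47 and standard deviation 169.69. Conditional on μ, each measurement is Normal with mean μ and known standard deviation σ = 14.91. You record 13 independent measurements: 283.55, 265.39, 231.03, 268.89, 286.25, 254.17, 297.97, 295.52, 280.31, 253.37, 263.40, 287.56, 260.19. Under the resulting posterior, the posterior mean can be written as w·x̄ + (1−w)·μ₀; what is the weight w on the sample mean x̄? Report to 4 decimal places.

0.9994

For Normal data with known variance σ², a Normal(μ₀, σ₀²) prior on μ is conjugate. Posterior precision = 1/σ₀² + n/σ²; posterior mean is the precision-weighted average of μ₀ and x̄.
σ₀² = 169.69² = 28794.6961, σ² = 14.91² = 222.3081. Prior precision 1/σ₀² = 1/28794.6961; data precision n/σ² = 13/222.3081.
w = (n/σ²)/(1/σ₀² + n/σ²) = n·σ₀²/(σ² + n·σ₀²) = 13·28794.6961/(222.3081 + 13·28794.6961) = 374331.0493/374553.3574 = 0.9994.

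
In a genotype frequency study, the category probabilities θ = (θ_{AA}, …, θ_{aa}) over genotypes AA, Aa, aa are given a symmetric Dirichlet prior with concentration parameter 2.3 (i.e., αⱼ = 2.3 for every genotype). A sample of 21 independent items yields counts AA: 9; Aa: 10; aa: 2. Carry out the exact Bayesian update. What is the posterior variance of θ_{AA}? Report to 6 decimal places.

The Dirichlet prior is conjugate to the Multinomial likelihood: each posterior αⱼ = prior αⱼ + observed count nⱼ.
Posterior concentration: (11.3, 12.3, 4.3), total = 27.9.
Var[θ_j] = α_j(Σα−α_j)/((Σα)²(Σα+1)) = 11.3·16.6/(27.9²·28.9) = 0.008338.

0.008338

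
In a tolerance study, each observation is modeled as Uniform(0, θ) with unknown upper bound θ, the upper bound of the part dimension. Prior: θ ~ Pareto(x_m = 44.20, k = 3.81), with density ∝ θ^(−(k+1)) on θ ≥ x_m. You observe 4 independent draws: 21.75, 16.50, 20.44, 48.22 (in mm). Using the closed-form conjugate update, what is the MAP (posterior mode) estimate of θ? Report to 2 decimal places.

A Pareto(scale x_m, shape k) prior on the upper bound θ of Uniform(0, θ) is conjugate: posterior is Pareto(max(x_m, max xᵢ), k + n).
Sample maximum = 48.22; prior scale x_m = 44.20 → posterior scale = max = 48.22.
Posterior shape = 3.81 + 4 = 7.81.
The Pareto density is decreasing on [x_m, ∞), so the mode is x_m = 48.22.

48.22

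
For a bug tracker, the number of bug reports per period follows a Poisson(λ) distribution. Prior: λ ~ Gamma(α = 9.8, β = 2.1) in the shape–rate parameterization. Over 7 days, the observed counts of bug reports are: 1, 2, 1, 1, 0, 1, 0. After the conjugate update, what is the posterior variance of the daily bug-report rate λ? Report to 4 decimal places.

0.1908

With a Gamma(shape α, rate β) prior, the Poisson likelihood is conjugate: the posterior is Gamma(α + ΣXᵢ, β + n).
Sum of counts S = 6 over n = 7 days.
Posterior: Gamma(α+S, β+n) = Gamma(9.8+6, 2.1+7) = Gamma(15.8, 9.1).
Var = α/β² = 15.8/9.1² = 0.1908.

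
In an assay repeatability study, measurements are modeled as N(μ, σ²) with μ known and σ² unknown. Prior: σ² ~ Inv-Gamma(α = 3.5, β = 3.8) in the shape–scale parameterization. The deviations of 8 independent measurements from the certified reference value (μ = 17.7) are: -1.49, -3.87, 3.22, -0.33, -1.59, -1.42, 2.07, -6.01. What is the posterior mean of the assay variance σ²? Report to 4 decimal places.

With known mean μ and an Inverse-Gamma(α, β) prior on σ², the Normal likelihood is conjugate: posterior is Inv-Gamma(α + n/2, β + Σ(xᵢ−μ)²/2).
Σ(xᵢ−μ)² = (-1.49)² + (-3.87)² + (3.22)² + (-0.33)² + (-1.59)² + (-1.42)² + (2.07)² + (-6.01)² = 72.6238.
Posterior: Inv-Gamma(3.5 + 8/2, 3.8 + 72.6238/2) = Inv-Gamma(7.50, 40.11190).
E[σ²|data] = β/(α−1) = 40.11190/6.50 = 6.1711.

6.1711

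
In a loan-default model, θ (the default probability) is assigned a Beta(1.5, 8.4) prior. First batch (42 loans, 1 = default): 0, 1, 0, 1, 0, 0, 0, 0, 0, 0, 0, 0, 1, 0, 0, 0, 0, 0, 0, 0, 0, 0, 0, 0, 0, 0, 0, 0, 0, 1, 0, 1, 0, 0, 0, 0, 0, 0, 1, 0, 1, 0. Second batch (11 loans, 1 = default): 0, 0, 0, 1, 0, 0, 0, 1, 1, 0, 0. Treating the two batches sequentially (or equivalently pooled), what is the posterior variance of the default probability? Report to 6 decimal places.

0.002338

The Beta prior is conjugate to a Binomial/Bernoulli likelihood; the update adds successes to α and failures to β.
After batch 1: Beta(1.5+7, 8.4+35) = Beta(8.5, 43.4).
After batch 2: Beta(8.5+3, 43.4+8) = Beta(11.5, 51.4).
Var = αβ/((α+β)²(α+β+1)) = 11.5·51.4/(62.9²·63.9) = 0.002338.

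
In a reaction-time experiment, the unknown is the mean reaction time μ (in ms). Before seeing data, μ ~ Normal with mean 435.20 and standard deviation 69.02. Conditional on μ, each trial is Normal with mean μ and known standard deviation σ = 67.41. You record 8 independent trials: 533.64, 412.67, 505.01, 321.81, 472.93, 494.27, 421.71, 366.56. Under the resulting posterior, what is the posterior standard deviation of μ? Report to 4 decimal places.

22.5278

For Normal data with known variance σ², a Normal(μ₀, σ₀²) prior on μ is conjugate. Posterior precision = 1/σ₀² + n/σ²; posterior mean is the precision-weighted average of μ₀ and x̄.
σ₀² = 69.02² = 4763.7604, σ² = 67.41² = 4544.1081; σ² + n·σ₀² = 4544.1081 + 8·4763.7604 = 42654.1913.
Posterior precision = 1/σ₀² + n/σ² = 1/4763.7604 + 8/4544.1081 = (σ² + n·σ₀²)/(σ₀²σ²) = 42654.1913/(4763.7604·4544.1081); posterior variance σₙ² = σ₀²σ²/(σ² + n·σ₀²) = 4763.7604·4544.1081/42654.1913 = 507.500941.
Posterior SD = √σₙ² = √(4763.7604·4544.1081/42654.1913) = 22.5278.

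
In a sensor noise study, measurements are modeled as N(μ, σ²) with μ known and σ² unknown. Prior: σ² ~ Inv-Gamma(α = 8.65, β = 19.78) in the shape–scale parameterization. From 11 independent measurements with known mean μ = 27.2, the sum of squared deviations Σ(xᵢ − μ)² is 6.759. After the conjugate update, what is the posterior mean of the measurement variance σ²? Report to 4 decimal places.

With known mean μ and an Inverse-Gamma(α, β) prior on σ², the Normal likelihood is conjugate: posterior is Inv-Gamma(α + n/2, β + Σ(xᵢ−μ)²/2).
Posterior: Inv-Gamma(8.65 + 11/2, 19.78 + 6.759/2) = Inv-Gamma(14.15, 23.1595).
E[σ²|data] = β/(α−1) = 23.1595/13.15 = 1.7612.

1.7612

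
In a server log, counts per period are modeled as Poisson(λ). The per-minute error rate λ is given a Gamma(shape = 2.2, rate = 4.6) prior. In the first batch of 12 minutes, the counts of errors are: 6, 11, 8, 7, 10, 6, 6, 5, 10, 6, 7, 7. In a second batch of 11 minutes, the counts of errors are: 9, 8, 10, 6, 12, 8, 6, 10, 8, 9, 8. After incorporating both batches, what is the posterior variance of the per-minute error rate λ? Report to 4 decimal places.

With a Gamma(shape α, rate β) prior, the Poisson likelihood is conjugate: the posterior is Gamma(α + ΣXᵢ, β + n).
Batch 1: sum of counts S = 89 over n = 12 minutes.
After batch 1: Gamma(α+S, β+n) = Gamma(2.2+89, 4.6+12) = Gamma(91.2, 16.6).
Batch 2: sum of counts S = 94 over n = 11 minutes.
After batch 2: Gamma(α+S, β+n) = Gamma(91.2+94, 16.6+11) = Gamma(185.2, 27.6).
Var = α/β² = 185.2/27.6² = 0.2431.

0.2431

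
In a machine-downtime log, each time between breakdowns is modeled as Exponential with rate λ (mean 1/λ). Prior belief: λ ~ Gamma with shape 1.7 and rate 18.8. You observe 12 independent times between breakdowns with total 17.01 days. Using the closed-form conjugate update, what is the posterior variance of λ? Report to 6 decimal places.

0.010683

With a Gamma(shape α, rate β) prior on the exponential rate λ, the posterior after n observations with total T = Σxᵢ is Gamma(α+n, β+T).
Posterior: Gamma(1.7+12, 18.8+17.01) = Gamma(13.7, 35.81).
Var = α/β² = 0.010683.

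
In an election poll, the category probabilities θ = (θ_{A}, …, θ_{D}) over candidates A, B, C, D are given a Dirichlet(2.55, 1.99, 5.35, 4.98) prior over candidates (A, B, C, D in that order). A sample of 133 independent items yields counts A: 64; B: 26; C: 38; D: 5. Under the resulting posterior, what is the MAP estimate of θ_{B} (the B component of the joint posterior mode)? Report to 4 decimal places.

The Dirichlet prior is conjugate to the Multinomial likelihood: each posterior αⱼ = prior αⱼ + observed count nⱼ.
Posterior concentration: (66.55, 27.99, 43.35, 9.98), total = 147.87.
Joint mode component: (α_{B}−1)/(Σα−K) = 26.99/143.87 = 0.1876.

0.1876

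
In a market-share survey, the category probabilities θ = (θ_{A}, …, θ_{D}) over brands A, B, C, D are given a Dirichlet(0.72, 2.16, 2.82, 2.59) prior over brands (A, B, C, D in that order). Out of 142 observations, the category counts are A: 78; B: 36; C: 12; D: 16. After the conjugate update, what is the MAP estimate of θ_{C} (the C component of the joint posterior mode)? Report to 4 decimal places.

0.0945

The Dirichlet prior is conjugate to the Multinomial likelihood: each posterior αⱼ = prior αⱼ + observed count nⱼ.
Posterior concentration: (78.72, 38.16, 14.82, 18.59), total = 150.29.
Joint mode component: (α_{C}−1)/(Σα−K) = 13.82/146.29 = 0.0945.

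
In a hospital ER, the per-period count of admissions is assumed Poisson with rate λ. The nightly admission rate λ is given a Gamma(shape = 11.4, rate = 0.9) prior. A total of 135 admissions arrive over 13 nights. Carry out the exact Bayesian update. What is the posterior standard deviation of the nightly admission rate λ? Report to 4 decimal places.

With a Gamma(shape α, rate β) prior, the Poisson likelihood is conjugate: the posterior is Gamma(α + ΣXᵢ, β + n).
Posterior: Gamma(α+S, β+n) = Gamma(11.4+135, 0.9+13) = Gamma(146.4, 13.9).
SD = √α/β = √146.4/13.9 = 0.8705.

0.8705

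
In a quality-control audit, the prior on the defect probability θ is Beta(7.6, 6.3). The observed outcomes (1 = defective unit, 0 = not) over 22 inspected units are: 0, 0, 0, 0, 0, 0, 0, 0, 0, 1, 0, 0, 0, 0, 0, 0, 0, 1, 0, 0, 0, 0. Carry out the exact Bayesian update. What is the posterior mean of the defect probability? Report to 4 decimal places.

The Beta prior is conjugate to a Binomial/Bernoulli likelihood; the update adds successes to α and failures to β.
Posterior: Beta(α+k, β+n−k) = Beta(7.6+2, 6.3+20) = Beta(9.6, 26.3).
Posterior mean = α/(α+β) = 9.6/35.9 = 0.2674.

0.2674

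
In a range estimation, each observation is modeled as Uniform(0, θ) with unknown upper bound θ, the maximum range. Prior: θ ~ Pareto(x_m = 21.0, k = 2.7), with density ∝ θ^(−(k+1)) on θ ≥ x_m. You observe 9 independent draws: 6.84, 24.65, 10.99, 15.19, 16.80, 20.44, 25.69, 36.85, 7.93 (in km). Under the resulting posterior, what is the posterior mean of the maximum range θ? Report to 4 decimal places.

A Pareto(scale x_m, shape k) prior on the upper bound θ of Uniform(0, θ) is conjugate: posterior is Pareto(max(x_m, max xᵢ), k + n).
Sample maximum = 36.85; prior scale x_m = 21.0 → posterior scale = max = 36.85.
Posterior shape = 2.7 + 9 = 11.7.
E[θ|data] = k·x_m/(k−1) = 11.7·36.85/10.7 = 40.2939.

40.2939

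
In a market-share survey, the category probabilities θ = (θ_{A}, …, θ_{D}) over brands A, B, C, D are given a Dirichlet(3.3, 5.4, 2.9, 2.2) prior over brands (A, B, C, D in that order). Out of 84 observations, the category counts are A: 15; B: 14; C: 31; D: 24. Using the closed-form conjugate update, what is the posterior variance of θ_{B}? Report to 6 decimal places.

0.001609

The Dirichlet prior is conjugate to the Multinomial likelihood: each posterior αⱼ = prior αⱼ + observed count nⱼ.
Posterior concentration: (18.3, 19.4, 33.9, 26.2), total = 97.8.
Var[θ_j] = α_j(Σα−α_j)/((Σα)²(Σα+1)) = 19.4·78.4/(97.8²·98.8) = 0.001609.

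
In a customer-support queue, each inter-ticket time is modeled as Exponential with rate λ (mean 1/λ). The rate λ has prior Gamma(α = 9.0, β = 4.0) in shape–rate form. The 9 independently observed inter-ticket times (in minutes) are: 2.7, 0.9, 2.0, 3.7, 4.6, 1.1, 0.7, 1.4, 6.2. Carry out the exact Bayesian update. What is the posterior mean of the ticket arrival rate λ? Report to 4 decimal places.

With a Gamma(shape α, rate β) prior on the exponential rate λ, the posterior after n observations with total T = Σxᵢ is Gamma(α+n, β+T).
Sum of observations T = 23.3 minutes; n = 9.
Posterior: Gamma(9.0+9, 4.0+23.3) = Gamma(18.0, 27.3).
Posterior mean of λ = α/β = 18.0/27.3 = 0.6593.

0.6593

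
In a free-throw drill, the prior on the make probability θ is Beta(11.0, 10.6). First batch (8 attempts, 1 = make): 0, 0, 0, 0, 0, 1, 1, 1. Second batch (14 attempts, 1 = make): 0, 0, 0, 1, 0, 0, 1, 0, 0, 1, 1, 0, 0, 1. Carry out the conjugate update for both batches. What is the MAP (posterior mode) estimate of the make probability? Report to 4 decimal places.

0.4327

The Beta prior is conjugate to a Binomial/Bernoulli likelihood; the update adds successes to α and failures to β.
After batch 1: Beta(11.0+3, 10.6+5) = Beta(14.0, 15.6).
After batch 2: Beta(14.0+5, 15.6+9) = Beta(19.0, 24.6).
Mode of Beta(a,b) for a,b>1 is (a−1)/(a+b−2) = 18.0/41.6 = 0.4327.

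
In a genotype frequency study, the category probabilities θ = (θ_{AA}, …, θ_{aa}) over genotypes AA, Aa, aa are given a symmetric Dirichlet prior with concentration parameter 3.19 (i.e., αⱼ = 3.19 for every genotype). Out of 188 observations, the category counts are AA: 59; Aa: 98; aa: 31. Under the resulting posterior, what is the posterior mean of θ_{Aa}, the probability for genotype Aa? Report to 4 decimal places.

0.5122

The Dirichlet prior is conjugate to the Multinomial likelihood: each posterior αⱼ = prior αⱼ + observed count nⱼ.
Posterior concentration: (62.19, 101.19, 34.19), total = 197.57.
E[θ_{Aa}|data] = α_{Aa}/Σα = 101.19/197.57 = 0.5122.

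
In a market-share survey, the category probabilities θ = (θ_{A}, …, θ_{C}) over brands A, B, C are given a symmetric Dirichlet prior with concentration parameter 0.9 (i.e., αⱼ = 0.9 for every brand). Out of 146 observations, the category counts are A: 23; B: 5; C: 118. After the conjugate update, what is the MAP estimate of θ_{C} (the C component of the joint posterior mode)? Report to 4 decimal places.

0.8092

The Dirichlet prior is conjugate to the Multinomial likelihood: each posterior αⱼ = prior αⱼ + observed count nⱼ.
Posterior concentration: (23.9, 5.9, 118.9), total = 148.7.
Joint mode component: (α_{C}−1)/(Σα−K) = 117.9/145.7 = 0.8092.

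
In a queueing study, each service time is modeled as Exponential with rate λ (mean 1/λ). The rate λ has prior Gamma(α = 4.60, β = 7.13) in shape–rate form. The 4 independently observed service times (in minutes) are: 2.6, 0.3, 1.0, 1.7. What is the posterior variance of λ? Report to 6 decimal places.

With a Gamma(shape α, rate β) prior on the exponential rate λ, the posterior after n observations with total T = Σxᵢ is Gamma(α+n, β+T).
Sum of observations T = 5.6 minutes; n = 4.
Posterior: Gamma(4.60+4, 7.13+5.6) = Gamma(8.60, 12.73).
Var = α/β² = 0.053069.

0.053069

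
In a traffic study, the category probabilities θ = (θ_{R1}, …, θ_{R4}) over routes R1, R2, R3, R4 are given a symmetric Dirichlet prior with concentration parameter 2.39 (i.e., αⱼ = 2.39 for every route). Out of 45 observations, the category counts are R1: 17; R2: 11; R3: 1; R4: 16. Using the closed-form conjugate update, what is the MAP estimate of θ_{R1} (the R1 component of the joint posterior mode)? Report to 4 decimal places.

0.3637

The Dirichlet prior is conjugate to the Multinomial likelihood: each posterior αⱼ = prior αⱼ + observed count nⱼ.
Posterior concentration: (19.39, 13.39, 3.39, 18.39), total = 54.56.
Joint mode component: (α_{R1}−1)/(Σα−K) = 18.39/50.56 = 0.3637.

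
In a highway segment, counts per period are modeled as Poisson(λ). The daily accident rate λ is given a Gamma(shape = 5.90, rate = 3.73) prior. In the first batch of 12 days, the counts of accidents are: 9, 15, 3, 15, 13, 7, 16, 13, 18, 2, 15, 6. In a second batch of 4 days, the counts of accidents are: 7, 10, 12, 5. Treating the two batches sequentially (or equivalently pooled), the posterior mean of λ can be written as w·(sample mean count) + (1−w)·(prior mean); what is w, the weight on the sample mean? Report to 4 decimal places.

0.8109

With a Gamma(shape α, rate β) prior, the Poisson likelihood is conjugate: the posterior is Gamma(α + ΣXᵢ, β + n).
Total number of days: n = 12 + 4 = 16.
Posterior mean = (α₀+S)/(β₀+n) = [n/(β₀+n)]·(S/n) + [β₀/(β₀+n)]·(α₀/β₀), so only n and β₀ enter the weight.
Weight on data w = n/(β₀+n) = 16/(3.73+16) = 16/19.73 = 0.8109.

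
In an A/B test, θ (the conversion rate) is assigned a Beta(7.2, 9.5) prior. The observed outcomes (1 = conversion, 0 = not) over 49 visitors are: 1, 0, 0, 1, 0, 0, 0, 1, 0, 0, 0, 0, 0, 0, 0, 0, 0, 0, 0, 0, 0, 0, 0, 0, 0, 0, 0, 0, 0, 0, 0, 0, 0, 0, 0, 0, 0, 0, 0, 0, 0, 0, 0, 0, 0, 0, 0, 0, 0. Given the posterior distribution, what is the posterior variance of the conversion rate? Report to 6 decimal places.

0.001966

The Beta prior is conjugate to a Binomial/Bernoulli likelihood; the update adds successes to α and failures to β.
Posterior: Beta(α+k, β+n−k) = Beta(7.2+3, 9.5+46) = Beta(10.2, 55.5).
Var = αβ/((α+β)²(α+β+1)) = 10.2·55.5/(65.7²·66.7) = 0.001966.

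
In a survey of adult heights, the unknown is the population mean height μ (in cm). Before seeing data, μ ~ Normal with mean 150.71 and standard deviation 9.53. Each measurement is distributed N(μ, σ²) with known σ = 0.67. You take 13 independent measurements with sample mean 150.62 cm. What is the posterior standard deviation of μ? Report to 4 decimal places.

0.1858

For Normal data with known variance σ², a Normal(μ₀, σ₀²) prior on μ is conjugate. Posterior precision = 1/σ₀² + n/σ²; posterior mean is the precision-weighted average of μ₀ and x̄.
σ₀² = 9.53² = 90.8209, σ² = 0.67² = 0.4489; σ² + n·σ₀² = 0.4489 + 13·90.8209 = 1181.1206.
Posterior precision = 1/σ₀² + n/σ² = 1/90.8209 + 13/0.4489 = (σ² + n·σ₀²)/(σ₀²σ²) = 1181.1206/(90.8209·0.4489); posterior variance σₙ² = σ₀²σ²/(σ² + n·σ₀²) = 90.8209·0.4489/1181.1206 = 0.034518.
Posterior SD = √σₙ² = √(90.8209·0.4489/1181.1206) = 0.1858.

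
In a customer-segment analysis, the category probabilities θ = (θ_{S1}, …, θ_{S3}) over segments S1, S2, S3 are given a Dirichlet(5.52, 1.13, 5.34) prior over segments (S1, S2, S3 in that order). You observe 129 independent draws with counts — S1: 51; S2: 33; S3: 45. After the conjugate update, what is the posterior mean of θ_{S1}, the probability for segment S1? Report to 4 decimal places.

The Dirichlet prior is conjugate to the Multinomial likelihood: each posterior αⱼ = prior αⱼ + observed count nⱼ.
Posterior concentration: (56.52, 34.13, 50.34), total = 140.99.
E[θ_{S1}|data] = α_{S1}/Σα = 56.52/140.99 = 0.4009.

0.4009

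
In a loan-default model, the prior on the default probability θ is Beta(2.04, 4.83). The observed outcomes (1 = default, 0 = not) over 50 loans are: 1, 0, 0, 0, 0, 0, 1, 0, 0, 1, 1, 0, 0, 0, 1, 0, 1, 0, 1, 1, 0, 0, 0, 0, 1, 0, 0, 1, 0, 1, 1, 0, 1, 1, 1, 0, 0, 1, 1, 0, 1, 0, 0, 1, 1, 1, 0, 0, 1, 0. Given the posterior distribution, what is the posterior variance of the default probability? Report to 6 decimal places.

The Beta prior is conjugate to a Binomial/Bernoulli likelihood; the update adds successes to α and failures to β.
Posterior: Beta(α+k, β+n−k) = Beta(2.04+22, 4.83+28) = Beta(24.04, 32.83).
Var = αβ/((α+β)²(α+β+1)) = 24.04·32.83/(56.87²·57.87) = 0.004217.

0.004217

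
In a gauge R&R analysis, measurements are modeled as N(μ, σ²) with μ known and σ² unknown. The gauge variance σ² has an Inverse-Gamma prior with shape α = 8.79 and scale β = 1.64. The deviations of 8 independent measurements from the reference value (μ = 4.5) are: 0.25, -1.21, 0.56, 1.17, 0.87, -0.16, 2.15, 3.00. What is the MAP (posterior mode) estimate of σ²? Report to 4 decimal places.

With known mean μ and an Inverse-Gamma(α, β) prior on σ², the Normal likelihood is conjugate: posterior is Inv-Gamma(α + n/2, β + Σ(xᵢ−μ)²/2).
Σ(xᵢ−μ)² = (0.25)² + (-1.21)² + (0.56)² + (1.17)² + (0.87)² + (-0.16)² + (2.15)² + (3.00)² = 17.6141.
Posterior: Inv-Gamma(8.79 + 8/2, 1.64 + 17.6141/2) = Inv-Gamma(12.79, 10.44705).
Mode = β/(α+1) = 10.44705/13.79 = 0.7576.

0.7576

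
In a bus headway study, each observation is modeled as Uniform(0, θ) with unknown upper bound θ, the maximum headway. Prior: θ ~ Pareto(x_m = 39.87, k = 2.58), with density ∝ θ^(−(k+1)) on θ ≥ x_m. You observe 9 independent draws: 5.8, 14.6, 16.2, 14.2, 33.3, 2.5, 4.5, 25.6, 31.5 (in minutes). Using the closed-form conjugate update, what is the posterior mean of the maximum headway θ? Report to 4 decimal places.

A Pareto(scale x_m, shape k) prior on the upper bound θ of Uniform(0, θ) is conjugate: posterior is Pareto(max(x_m, max xᵢ), k + n).
Sample maximum = 33.3; prior scale x_m = 39.87 → posterior scale = max = 39.87.
Posterior shape = 2.58 + 9 = 11.58.
E[θ|data] = k·x_m/(k−1) = 11.58·39.87/10.58 = 43.6384.

43.6384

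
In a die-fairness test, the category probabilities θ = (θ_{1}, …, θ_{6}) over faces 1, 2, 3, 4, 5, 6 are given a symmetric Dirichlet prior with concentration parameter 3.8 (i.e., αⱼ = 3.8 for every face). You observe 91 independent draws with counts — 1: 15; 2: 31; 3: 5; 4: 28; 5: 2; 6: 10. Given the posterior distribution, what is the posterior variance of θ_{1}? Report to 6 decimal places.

0.001201

The Dirichlet prior is conjugate to the Multinomial likelihood: each posterior αⱼ = prior αⱼ + observed count nⱼ.
Posterior concentration: (18.8, 34.8, 8.8, 31.8, 5.8, 13.8), total = 113.8.
Var[θ_j] = α_j(Σα−α_j)/((Σα)²(Σα+1)) = 18.8·95.0/(113.8²·114.8) = 0.001201.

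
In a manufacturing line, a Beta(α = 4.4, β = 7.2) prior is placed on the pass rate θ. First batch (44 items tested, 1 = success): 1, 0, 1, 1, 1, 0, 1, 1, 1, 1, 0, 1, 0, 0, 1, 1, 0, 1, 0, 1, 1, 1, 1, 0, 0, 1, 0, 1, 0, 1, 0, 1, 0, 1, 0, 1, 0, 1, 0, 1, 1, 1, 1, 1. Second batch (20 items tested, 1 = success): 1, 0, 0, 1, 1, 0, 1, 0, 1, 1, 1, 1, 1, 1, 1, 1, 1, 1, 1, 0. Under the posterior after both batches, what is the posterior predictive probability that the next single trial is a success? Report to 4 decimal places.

The Beta prior is conjugate to a Binomial/Bernoulli likelihood; the update adds successes to α and failures to β.
After batch 1: Beta(4.4+28, 7.2+16) = Beta(32.4, 23.2).
After batch 2: Beta(32.4+15, 23.2+5) = Beta(47.4, 28.2).
For a single future Bernoulli trial, P(success | data) = α/(α+β) = 0.6270.

0.6270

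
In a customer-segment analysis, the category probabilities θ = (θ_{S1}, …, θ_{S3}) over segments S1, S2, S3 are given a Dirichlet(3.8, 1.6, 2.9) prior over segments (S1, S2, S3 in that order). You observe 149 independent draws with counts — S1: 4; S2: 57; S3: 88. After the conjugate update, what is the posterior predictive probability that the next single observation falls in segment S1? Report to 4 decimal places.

0.0496

The Dirichlet prior is conjugate to the Multinomial likelihood: each posterior αⱼ = prior αⱼ + observed count nⱼ.
Posterior concentration: (7.8, 58.6, 90.9), total = 157.3.
P(next = S1 | data) = α_{S1}/Σα = 0.0496.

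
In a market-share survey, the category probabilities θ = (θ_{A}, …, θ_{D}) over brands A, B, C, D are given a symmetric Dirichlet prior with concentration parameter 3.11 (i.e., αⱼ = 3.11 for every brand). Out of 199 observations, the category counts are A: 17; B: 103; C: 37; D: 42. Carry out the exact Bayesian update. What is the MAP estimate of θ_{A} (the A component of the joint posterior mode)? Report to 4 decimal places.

The Dirichlet prior is conjugate to the Multinomial likelihood: each posterior αⱼ = prior αⱼ + observed count nⱼ.
Posterior concentration: (20.11, 106.11, 40.11, 45.11), total = 211.44.
Joint mode component: (α_{A}−1)/(Σα−K) = 19.11/207.44 = 0.0921.

0.0921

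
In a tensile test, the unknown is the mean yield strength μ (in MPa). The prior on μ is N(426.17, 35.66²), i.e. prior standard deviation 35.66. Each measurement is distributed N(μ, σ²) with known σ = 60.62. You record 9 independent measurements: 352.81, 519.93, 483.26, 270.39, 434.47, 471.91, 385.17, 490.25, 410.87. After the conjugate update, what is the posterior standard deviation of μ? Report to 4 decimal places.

17.5804

For Normal data with known variance σ², a Normal(μ₀, σ₀²) prior on μ is conjugate. Posterior precision = 1/σ₀² + n/σ²; posterior mean is the precision-weighted average of μ₀ and x̄.
σ₀² = 35.66² = 1271.6356, σ² = 60.62² = 3674.7844; σ² + n·σ₀² = 3674.7844 + 9·1271.6356 = 15119.5048.
Posterior precision = 1/σ₀² + n/σ² = 1/1271.6356 + 9/3674.7844 = (σ² + n·σ₀²)/(σ₀²σ²) = 15119.5048/(1271.6356·3674.7844); posterior variance σₙ² = σ₀²σ²/(σ² + n·σ₀²) = 1271.6356·3674.7844/15119.5048 = 309.070087.
Posterior SD = √σₙ² = √(1271.6356·3674.7844/15119.5048) = 17.5804.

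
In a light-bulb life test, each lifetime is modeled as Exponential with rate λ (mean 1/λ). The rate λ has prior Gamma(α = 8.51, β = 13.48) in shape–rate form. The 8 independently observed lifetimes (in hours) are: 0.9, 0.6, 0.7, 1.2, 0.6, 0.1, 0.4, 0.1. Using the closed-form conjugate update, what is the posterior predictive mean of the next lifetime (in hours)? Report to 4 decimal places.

1.1657

With a Gamma(shape α, rate β) prior on the exponential rate λ, the posterior after n observations with total T = Σxᵢ is Gamma(α+n, β+T).
Sum of observations T = 4.6 hours; n = 8.
Posterior: Gamma(8.51+8, 13.48+4.6) = Gamma(16.51, 18.08).
The predictive distribution for the next observation is Lomax; its mean is β/(α−1) = 18.08/15.51 = 1.1657.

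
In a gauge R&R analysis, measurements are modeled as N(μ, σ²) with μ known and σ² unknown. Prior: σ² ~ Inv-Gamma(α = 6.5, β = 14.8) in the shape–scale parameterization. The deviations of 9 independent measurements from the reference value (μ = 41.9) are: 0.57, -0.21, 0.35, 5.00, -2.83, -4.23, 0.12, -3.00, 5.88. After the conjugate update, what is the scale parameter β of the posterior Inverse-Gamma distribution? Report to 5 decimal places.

62.29105

With known mean μ and an Inverse-Gamma(α, β) prior on σ², the Normal likelihood is conjugate: posterior is Inv-Gamma(α + n/2, β + Σ(xᵢ−μ)²/2).
Σ(xᵢ−μ)² = (0.57)² + (-0.21)² + (0.35)² + (5.00)² + (-2.83)² + (-4.23)² + (0.12)² + (-3.00)² + (5.88)² = 94.9821.
Posterior: Inv-Gamma(6.5 + 9/2, 14.8 + 94.9821/2) = Inv-Gamma(11.00, 62.29105).
Posterior β = 62.29105.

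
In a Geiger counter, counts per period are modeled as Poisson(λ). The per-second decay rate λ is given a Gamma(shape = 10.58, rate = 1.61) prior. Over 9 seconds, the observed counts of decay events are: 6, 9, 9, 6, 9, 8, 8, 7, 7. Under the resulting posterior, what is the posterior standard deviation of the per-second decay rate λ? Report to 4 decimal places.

With a Gamma(shape α, rate β) prior, the Poisson likelihood is conjugate: the posterior is Gamma(α + ΣXᵢ, β + n).
Sum of counts S = 69 over n = 9 seconds.
Posterior: Gamma(α+S, β+n) = Gamma(10.58+69, 1.61+9) = Gamma(79.58, 10.61).
SD = √α/β = √79.58/10.61 = 0.8408.

0.8408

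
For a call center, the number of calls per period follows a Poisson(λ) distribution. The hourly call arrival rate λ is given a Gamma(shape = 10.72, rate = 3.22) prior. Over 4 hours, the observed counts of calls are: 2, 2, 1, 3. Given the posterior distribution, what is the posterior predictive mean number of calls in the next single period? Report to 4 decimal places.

2.5928

With a Gamma(shape α, rate β) prior, the Poisson likelihood is conjugate: the posterior is Gamma(α + ΣXᵢ, β + n).
Sum of counts S = 8 over n = 4 hours.
Posterior: Gamma(α+S, β+n) = Gamma(10.72+8, 3.22+4) = Gamma(18.72, 7.22).
The predictive distribution for one future period is NegBinom with mean α/β = 2.5928.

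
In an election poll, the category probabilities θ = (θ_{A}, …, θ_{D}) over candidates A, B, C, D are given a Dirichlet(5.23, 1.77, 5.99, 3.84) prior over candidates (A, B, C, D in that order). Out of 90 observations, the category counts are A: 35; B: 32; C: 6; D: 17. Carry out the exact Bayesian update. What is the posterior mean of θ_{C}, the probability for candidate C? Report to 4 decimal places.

The Dirichlet prior is conjugate to the Multinomial likelihood: each posterior αⱼ = prior αⱼ + observed count nⱼ.
Posterior concentration: (40.23, 33.77, 11.99, 20.84), total = 106.83.
E[θ_{C}|data] = α_{C}/Σα = 11.99/106.83 = 0.1122.

0.1122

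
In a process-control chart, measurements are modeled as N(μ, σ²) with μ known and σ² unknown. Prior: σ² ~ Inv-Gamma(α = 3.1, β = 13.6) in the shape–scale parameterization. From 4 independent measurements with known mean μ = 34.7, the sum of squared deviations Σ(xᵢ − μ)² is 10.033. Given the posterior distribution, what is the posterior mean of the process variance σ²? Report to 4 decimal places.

With known mean μ and an Inverse-Gamma(α, β) prior on σ², the Normal likelihood is conjugate: posterior is Inv-Gamma(α + n/2, β + Σ(xᵢ−μ)²/2).
Posterior: Inv-Gamma(3.1 + 4/2, 13.6 + 10.033/2) = Inv-Gamma(5.10, 18.6165).
E[σ²|data] = β/(α−1) = 18.6165/4.10 = 4.5406.

4.5406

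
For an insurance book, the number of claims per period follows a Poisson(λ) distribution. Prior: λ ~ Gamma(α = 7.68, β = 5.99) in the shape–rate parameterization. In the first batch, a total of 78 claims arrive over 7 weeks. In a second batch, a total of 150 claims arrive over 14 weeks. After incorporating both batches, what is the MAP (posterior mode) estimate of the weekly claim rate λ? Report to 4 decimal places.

With a Gamma(shape α, rate β) prior, the Poisson likelihood is conjugate: the posterior is Gamma(α + ΣXᵢ, β + n).
After batch 1: Gamma(α+S, β+n) = Gamma(7.68+78, 5.99+7) = Gamma(85.68, 12.99).
After batch 2: Gamma(α+S, β+n) = Gamma(85.68+150, 12.99+14) = Gamma(235.68, 26.99).
Mode of Gamma(α,β) for α≥1 is (α−1)/β = 234.68/26.99 = 8.6951.

8.6951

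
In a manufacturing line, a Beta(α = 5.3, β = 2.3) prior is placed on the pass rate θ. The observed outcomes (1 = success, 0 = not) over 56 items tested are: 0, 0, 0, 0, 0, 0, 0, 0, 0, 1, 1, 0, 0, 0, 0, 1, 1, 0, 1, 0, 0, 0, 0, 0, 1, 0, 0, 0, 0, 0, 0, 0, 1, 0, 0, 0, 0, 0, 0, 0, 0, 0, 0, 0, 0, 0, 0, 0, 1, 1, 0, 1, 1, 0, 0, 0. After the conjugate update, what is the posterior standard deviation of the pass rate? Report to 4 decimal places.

The Beta prior is conjugate to a Binomial/Bernoulli likelihood; the update adds successes to α and failures to β.
Posterior: Beta(α+k, β+n−k) = Beta(5.3+11, 2.3+45) = Beta(16.3, 47.3).
Var = αβ/((α+β)²(α+β+1)) = 16.3·47.3/(63.6²·64.6) = 0.00295054; SD = √0.00295054 = 0.0543.

0.0543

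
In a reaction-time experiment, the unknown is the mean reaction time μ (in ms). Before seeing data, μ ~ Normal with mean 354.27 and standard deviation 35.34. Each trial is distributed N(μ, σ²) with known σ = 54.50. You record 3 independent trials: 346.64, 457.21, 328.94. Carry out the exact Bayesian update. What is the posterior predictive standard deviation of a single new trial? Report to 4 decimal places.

59.3508

For Normal data with known variance σ², a Normal(μ₀, σ₀²) prior on μ is conjugate. Posterior precision = 1/σ₀² + n/σ²; posterior mean is the precision-weighted average of μ₀ and x̄.
σ₀² = 35.34² = 1248.9156, σ² = 54.50² = 2970.25; σ² + n·σ₀² = 2970.25 + 3·1248.9156 = 6716.9968.
Posterior precision = 1/σ₀² + n/σ² = 1/1248.9156 + 3/2970.25 = (σ² + n·σ₀²)/(σ₀²σ²) = 6716.9968/(1248.9156·2970.25); posterior variance σₙ² = σ₀²σ²/(σ² + n·σ₀²) = 1248.9156·2970.25/6716.9968 = 552.269366.
Predictive variance for one new observation = σₙ² + σ² = 1248.9156·2970.25/6716.9968 + 2970.25 = σ²·(σ₀² + 6716.9968)/6716.9968 = 2970.25·7965.9124/6716.9968 = 3522.519366; SD = √(2970.25·7965.9124/6716.9968) = 59.3508.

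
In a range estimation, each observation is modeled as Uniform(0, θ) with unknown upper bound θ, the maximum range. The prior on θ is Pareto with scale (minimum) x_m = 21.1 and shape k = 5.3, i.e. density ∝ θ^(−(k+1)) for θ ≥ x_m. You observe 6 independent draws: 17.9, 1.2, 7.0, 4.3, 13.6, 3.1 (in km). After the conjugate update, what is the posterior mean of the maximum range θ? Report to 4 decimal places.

23.1485

A Pareto(scale x_m, shape k) prior on the upper bound θ of Uniform(0, θ) is conjugate: posterior is Pareto(max(x_m, max xᵢ), k + n).
Sample maximum = 17.9; prior scale x_m = 21.1 → posterior scale = max = 21.1.
Posterior shape = 5.3 + 6 = 11.3.
E[θ|data] = k·x_m/(k−1) = 11.3·21.1/10.3 = 23.1485.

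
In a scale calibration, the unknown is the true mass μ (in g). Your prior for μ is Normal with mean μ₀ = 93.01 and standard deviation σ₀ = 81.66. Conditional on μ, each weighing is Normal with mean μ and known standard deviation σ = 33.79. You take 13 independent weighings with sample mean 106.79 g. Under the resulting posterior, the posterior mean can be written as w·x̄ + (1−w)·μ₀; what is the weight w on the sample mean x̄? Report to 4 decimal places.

For Normal data with known variance σ², a Normal(μ₀, σ₀²) prior on μ is conjugate. Posterior precision = 1/σ₀² + n/σ²; posterior mean is the precision-weighted average of μ₀ and x̄.
σ₀² = 81.66² = 6668.3556, σ² = 33.79² = 1141.7641. Prior precision 1/σ₀² = 1/6668.3556; data precision n/σ² = 13/1141.7641.
w = (n/σ²)/(1/σ₀² + n/σ²) = n·σ₀²/(σ² + n·σ₀²) = 13·6668.3556/(1141.7641 + 13·6668.3556) = 86688.6228/87830.3869 = 0.9870.

0.9870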